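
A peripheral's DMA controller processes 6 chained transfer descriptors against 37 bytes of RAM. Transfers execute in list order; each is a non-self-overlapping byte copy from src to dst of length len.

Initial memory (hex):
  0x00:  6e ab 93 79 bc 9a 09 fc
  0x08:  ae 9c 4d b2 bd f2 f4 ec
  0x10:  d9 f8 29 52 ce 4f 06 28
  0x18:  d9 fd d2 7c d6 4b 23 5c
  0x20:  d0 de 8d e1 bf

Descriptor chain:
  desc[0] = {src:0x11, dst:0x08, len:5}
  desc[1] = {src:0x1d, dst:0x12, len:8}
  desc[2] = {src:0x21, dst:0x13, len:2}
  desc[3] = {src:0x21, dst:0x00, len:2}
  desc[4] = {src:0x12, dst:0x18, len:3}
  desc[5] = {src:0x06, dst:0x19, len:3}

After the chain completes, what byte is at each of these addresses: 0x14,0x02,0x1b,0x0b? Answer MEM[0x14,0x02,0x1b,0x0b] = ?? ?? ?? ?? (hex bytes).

MEM[0x14,0x02,0x1b,0x0b] = 8d 93 f8 ce

  after D0: wrote 5B at 0x08 = f82952ce4f
  after D1: wrote 8B at 0x12 = 4b235cd0de8de1bf
  after D2: wrote 2B at 0x13 = de8d
  after D3: wrote 2B at 0x00 = de8d
  after D4: wrote 3B at 0x18 = 4bde8d
  after D5: wrote 3B at 0x19 = 09fcf8
query mem[0x14]=0x8d, mem[0x02]=0x93, mem[0x1b]=0xf8, mem[0x0b]=0xce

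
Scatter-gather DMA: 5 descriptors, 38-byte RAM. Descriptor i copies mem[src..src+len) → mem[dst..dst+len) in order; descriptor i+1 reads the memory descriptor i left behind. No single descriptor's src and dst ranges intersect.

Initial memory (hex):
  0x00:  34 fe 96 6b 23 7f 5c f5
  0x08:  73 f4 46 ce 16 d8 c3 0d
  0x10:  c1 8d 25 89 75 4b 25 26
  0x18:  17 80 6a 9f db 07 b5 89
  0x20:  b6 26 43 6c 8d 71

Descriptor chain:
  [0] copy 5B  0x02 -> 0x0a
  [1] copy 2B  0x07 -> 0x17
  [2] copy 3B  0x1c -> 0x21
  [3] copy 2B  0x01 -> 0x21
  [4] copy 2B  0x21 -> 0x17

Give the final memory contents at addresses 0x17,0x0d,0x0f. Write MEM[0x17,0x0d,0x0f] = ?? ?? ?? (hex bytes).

#0 dst[0x0a+5] := {0x96,0x6b,0x23,0x7f,0x5c}
#1 dst[0x17+2] := {0xf5,0x73}
#2 dst[0x21+3] := {0xdb,0x07,0xb5}
#3 dst[0x21+2] := {0xfe,0x96}
#4 dst[0x17+2] := {0xfe,0x96}
query mem[0x17]=0xfe, mem[0x0d]=0x7f, mem[0x0f]=0x0d

MEM[0x17,0x0d,0x0f] = fe 7f 0d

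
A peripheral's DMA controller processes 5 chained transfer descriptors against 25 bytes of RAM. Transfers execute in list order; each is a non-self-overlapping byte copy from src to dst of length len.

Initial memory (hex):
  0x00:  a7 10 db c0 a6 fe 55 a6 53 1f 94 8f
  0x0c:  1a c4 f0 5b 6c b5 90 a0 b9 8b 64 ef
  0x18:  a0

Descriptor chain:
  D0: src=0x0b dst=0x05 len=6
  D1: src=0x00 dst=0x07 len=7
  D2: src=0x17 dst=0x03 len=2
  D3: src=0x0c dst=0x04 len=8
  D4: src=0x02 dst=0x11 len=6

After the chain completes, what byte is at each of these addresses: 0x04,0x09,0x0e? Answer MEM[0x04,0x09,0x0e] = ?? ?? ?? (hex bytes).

MEM[0x04,0x09,0x0e] = 8f b5 f0

D0: mem[0x05..0x0a] <- [8f 1a c4 f0 5b 6c]
D1: mem[0x07..0x0d] <- [a7 10 db c0 a6 8f 1a]
D2: mem[0x03..0x04] <- [ef a0]
D3: mem[0x04..0x0b] <- [8f 1a f0 5b 6c b5 90 a0]
D4: mem[0x11..0x16] <- [db ef 8f 1a f0 5b]
query mem[0x04]=0x8f, mem[0x09]=0xb5, mem[0x0e]=0xf0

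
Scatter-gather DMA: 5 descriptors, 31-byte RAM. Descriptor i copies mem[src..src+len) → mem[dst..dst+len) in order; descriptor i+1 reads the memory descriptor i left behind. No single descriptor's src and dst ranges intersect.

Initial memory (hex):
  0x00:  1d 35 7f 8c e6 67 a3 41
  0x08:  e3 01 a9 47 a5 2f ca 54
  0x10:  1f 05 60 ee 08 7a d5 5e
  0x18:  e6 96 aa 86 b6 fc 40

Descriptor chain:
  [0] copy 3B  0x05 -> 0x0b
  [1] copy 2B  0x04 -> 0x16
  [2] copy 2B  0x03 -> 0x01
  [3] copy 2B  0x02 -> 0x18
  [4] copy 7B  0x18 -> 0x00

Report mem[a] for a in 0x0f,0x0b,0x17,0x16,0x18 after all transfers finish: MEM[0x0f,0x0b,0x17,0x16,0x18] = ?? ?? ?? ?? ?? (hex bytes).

MEM[0x0f,0x0b,0x17,0x16,0x18] = 54 67 67 e6 e6

#0 dst[0x0b+3] := {0x67,0xa3,0x41}
#1 dst[0x16+2] := {0xe6,0x67}
#2 dst[0x01+2] := {0x8c,0xe6}
#3 dst[0x18+2] := {0xe6,0x8c}
#4 dst[0x00+7] := {0xe6,0x8c,0xaa,0x86,0xb6,0xfc,0x40}
query mem[0x0f]=0x54, mem[0x0b]=0x67, mem[0x17]=0x67, mem[0x16]=0xe6, mem[0x18]=0xe6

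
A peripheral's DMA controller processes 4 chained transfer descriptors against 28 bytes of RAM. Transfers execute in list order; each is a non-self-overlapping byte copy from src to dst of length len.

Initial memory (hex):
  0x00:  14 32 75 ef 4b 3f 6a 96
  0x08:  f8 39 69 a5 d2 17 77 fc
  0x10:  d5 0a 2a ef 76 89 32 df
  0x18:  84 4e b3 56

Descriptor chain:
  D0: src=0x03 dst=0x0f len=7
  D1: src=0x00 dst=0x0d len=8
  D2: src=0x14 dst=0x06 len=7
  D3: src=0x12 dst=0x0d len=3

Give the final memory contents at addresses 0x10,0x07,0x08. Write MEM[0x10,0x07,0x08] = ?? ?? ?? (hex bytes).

MEM[0x10,0x07,0x08] = ef 39 32

[0] 0x03->0x0f len=7 : ef 4b 3f 6a 96 f8 39
[1] 0x00->0x0d len=8 : 14 32 75 ef 4b 3f 6a 96
[2] 0x14->0x06 len=7 : 96 39 32 df 84 4e b3
[3] 0x12->0x0d len=3 : 3f 6a 96
query mem[0x10]=0xef, mem[0x07]=0x39, mem[0x08]=0x32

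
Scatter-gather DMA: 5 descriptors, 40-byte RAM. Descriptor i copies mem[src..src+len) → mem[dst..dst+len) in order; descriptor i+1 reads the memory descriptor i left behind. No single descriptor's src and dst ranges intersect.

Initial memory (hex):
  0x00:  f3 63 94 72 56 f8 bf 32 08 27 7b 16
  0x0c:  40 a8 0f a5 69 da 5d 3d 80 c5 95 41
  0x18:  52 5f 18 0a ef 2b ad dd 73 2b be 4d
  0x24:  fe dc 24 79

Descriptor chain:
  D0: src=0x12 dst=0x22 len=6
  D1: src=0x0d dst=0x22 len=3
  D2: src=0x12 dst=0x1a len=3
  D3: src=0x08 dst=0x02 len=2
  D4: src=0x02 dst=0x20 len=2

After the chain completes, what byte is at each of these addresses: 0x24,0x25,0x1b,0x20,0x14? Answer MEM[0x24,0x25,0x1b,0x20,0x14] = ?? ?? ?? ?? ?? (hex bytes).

MEM[0x24,0x25,0x1b,0x20,0x14] = a5 c5 3d 08 80

[0] 0x12->0x22 len=6 : 5d 3d 80 c5 95 41
[1] 0x0d->0x22 len=3 : a8 0f a5
[2] 0x12->0x1a len=3 : 5d 3d 80
[3] 0x08->0x02 len=2 : 08 27
[4] 0x02->0x20 len=2 : 08 27
query mem[0x24]=0xa5, mem[0x25]=0xc5, mem[0x1b]=0x3d, mem[0x20]=0x08, mem[0x14]=0x80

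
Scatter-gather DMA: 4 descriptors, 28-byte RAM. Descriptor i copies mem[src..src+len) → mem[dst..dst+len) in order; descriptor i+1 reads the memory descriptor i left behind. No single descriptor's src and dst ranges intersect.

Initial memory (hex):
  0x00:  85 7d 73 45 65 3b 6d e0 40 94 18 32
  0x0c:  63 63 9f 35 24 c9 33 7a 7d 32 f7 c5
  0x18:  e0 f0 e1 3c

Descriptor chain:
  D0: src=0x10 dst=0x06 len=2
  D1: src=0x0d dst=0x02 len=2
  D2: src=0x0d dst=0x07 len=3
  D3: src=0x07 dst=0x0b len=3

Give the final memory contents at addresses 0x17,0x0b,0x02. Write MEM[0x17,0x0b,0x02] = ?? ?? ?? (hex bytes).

  after D0: wrote 2B at 0x06 = 24c9
  after D1: wrote 2B at 0x02 = 639f
  after D2: wrote 3B at 0x07 = 639f35
  after D3: wrote 3B at 0x0b = 639f35
query mem[0x17]=0xc5, mem[0x0b]=0x63, mem[0x02]=0x63

MEM[0x17,0x0b,0x02] = c5 63 63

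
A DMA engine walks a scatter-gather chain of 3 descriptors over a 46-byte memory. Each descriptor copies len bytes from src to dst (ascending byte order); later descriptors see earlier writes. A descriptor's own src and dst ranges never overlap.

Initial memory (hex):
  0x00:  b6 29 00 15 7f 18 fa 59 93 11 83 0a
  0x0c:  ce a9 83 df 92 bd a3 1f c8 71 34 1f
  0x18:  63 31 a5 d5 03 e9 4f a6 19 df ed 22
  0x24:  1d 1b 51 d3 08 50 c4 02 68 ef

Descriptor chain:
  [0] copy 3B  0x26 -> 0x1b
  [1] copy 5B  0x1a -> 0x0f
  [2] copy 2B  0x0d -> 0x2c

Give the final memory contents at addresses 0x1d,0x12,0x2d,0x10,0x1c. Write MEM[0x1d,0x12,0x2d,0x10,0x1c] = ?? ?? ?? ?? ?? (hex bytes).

MEM[0x1d,0x12,0x2d,0x10,0x1c] = 08 08 83 51 d3

#0 dst[0x1b+3] := {0x51,0xd3,0x08}
#1 dst[0x0f+5] := {0xa5,0x51,0xd3,0x08,0x4f}
#2 dst[0x2c+2] := {0xa9,0x83}
query mem[0x1d]=0x08, mem[0x12]=0x08, mem[0x2d]=0x83, mem[0x10]=0x51, mem[0x1c]=0xd3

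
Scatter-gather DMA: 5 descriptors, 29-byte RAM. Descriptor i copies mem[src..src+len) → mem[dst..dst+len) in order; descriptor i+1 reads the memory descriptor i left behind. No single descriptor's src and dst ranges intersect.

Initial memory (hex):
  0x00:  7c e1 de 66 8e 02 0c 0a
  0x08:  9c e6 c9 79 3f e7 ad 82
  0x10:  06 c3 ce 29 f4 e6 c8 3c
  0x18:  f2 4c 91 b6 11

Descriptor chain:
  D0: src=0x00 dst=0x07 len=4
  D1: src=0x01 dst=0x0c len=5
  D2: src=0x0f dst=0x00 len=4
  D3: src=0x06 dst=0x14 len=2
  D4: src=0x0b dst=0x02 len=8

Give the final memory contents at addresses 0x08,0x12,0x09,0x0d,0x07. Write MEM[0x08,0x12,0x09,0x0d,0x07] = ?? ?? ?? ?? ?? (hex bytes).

MEM[0x08,0x12,0x09,0x0d,0x07] = c3 ce ce de 02

  after D0: wrote 4B at 0x07 = 7ce1de66
  after D1: wrote 5B at 0x0c = e1de668e02
  after D2: wrote 4B at 0x00 = 8e02c3ce
  after D3: wrote 2B at 0x14 = 0c7c
  after D4: wrote 8B at 0x02 = 79e1de668e02c3ce
query mem[0x08]=0xc3, mem[0x12]=0xce, mem[0x09]=0xce, mem[0x0d]=0xde, mem[0x07]=0x02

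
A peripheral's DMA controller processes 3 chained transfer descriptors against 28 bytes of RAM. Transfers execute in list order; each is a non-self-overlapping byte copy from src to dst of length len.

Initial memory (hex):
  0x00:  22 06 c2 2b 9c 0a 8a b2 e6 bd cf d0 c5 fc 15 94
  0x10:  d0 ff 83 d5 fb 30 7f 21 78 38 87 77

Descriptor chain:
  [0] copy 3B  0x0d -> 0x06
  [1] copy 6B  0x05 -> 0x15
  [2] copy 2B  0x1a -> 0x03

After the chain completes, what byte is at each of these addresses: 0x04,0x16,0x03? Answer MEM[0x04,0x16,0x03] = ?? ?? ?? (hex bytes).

  after D0: wrote 3B at 0x06 = fc1594
  after D1: wrote 6B at 0x15 = 0afc1594bdcf
  after D2: wrote 2B at 0x03 = cf77
query mem[0x04]=0x77, mem[0x16]=0xfc, mem[0x03]=0xcf

MEM[0x04,0x16,0x03] = 77 fc cf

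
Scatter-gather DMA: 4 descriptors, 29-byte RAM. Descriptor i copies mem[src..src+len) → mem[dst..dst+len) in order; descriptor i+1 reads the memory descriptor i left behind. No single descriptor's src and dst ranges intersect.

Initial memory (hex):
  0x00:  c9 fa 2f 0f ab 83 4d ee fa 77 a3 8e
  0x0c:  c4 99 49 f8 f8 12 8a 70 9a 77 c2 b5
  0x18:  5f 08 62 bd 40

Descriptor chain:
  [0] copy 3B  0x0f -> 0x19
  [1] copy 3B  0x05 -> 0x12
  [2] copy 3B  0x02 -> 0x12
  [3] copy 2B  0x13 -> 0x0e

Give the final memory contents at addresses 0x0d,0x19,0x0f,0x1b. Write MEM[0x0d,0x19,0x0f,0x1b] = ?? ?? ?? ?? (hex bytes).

MEM[0x0d,0x19,0x0f,0x1b] = 99 f8 ab 12

D0: mem[0x19..0x1b] <- [f8 f8 12]
D1: mem[0x12..0x14] <- [83 4d ee]
D2: mem[0x12..0x14] <- [2f 0f ab]
D3: mem[0x0e..0x0f] <- [0f ab]
query mem[0x0d]=0x99, mem[0x19]=0xf8, mem[0x0f]=0xab, mem[0x1b]=0x12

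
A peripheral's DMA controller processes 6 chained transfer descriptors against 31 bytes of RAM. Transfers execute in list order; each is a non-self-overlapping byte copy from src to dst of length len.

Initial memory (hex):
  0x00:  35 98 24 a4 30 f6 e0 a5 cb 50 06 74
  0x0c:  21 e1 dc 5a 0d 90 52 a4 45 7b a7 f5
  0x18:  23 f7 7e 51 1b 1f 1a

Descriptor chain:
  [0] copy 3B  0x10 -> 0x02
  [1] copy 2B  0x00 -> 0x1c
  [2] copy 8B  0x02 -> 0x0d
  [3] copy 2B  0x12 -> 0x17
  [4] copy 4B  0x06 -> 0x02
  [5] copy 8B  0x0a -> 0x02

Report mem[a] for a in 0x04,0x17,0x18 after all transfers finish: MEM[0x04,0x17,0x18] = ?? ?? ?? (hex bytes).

#0 dst[0x02+3] := {0x0d,0x90,0x52}
#1 dst[0x1c+2] := {0x35,0x98}
#2 dst[0x0d+8] := {0x0d,0x90,0x52,0xf6,0xe0,0xa5,0xcb,0x50}
#3 dst[0x17+2] := {0xa5,0xcb}
#4 dst[0x02+4] := {0xe0,0xa5,0xcb,0x50}
#5 dst[0x02+8] := {0x06,0x74,0x21,0x0d,0x90,0x52,0xf6,0xe0}
query mem[0x04]=0x21, mem[0x17]=0xa5, mem[0x18]=0xcb

MEM[0x04,0x17,0x18] = 21 a5 cb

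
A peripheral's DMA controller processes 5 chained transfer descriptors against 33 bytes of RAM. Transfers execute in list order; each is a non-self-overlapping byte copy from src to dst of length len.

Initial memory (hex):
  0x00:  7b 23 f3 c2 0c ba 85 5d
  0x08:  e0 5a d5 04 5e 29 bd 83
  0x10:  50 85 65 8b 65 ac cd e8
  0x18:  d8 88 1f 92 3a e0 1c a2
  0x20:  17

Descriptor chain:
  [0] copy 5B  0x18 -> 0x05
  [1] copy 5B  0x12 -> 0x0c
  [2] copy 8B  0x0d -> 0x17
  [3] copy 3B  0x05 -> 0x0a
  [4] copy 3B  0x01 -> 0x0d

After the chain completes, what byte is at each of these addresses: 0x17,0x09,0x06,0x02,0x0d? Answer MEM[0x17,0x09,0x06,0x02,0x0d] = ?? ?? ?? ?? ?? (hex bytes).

MEM[0x17,0x09,0x06,0x02,0x0d] = 8b 3a 88 f3 23

#0 dst[0x05+5] := {0xd8,0x88,0x1f,0x92,0x3a}
#1 dst[0x0c+5] := {0x65,0x8b,0x65,0xac,0xcd}
#2 dst[0x17+8] := {0x8b,0x65,0xac,0xcd,0x85,0x65,0x8b,0x65}
#3 dst[0x0a+3] := {0xd8,0x88,0x1f}
#4 dst[0x0d+3] := {0x23,0xf3,0xc2}
query mem[0x17]=0x8b, mem[0x09]=0x3a, mem[0x06]=0x88, mem[0x02]=0xf3, mem[0x0d]=0x23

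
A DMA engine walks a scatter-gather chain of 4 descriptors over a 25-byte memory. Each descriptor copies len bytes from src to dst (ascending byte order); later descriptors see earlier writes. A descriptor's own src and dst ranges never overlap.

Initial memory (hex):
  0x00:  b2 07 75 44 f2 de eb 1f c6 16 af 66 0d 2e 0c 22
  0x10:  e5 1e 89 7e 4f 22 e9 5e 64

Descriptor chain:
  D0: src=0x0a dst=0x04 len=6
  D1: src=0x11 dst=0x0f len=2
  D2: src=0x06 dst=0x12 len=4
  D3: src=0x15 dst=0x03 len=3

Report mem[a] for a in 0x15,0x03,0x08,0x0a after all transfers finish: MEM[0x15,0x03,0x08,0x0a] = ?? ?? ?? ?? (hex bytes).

MEM[0x15,0x03,0x08,0x0a] = 22 22 0c af

  after D0: wrote 6B at 0x04 = af660d2e0c22
  after D1: wrote 2B at 0x0f = 1e89
  after D2: wrote 4B at 0x12 = 0d2e0c22
  after D3: wrote 3B at 0x03 = 22e95e
query mem[0x15]=0x22, mem[0x03]=0x22, mem[0x08]=0x0c, mem[0x0a]=0xaf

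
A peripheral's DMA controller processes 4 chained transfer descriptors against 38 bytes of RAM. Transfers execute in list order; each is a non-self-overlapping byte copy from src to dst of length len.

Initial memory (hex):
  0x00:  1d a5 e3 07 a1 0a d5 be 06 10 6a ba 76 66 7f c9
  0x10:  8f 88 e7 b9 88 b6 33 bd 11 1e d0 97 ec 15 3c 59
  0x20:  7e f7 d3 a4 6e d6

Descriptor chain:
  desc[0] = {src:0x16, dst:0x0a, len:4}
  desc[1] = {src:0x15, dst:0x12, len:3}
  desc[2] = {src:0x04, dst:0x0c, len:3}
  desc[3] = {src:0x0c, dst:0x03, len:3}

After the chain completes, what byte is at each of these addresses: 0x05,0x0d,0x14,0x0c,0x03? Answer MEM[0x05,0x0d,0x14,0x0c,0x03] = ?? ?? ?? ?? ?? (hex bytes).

MEM[0x05,0x0d,0x14,0x0c,0x03] = d5 0a bd a1 a1

[0] 0x16->0x0a len=4 : 33 bd 11 1e
[1] 0x15->0x12 len=3 : b6 33 bd
[2] 0x04->0x0c len=3 : a1 0a d5
[3] 0x0c->0x03 len=3 : a1 0a d5
query mem[0x05]=0xd5, mem[0x0d]=0x0a, mem[0x14]=0xbd, mem[0x0c]=0xa1, mem[0x03]=0xa1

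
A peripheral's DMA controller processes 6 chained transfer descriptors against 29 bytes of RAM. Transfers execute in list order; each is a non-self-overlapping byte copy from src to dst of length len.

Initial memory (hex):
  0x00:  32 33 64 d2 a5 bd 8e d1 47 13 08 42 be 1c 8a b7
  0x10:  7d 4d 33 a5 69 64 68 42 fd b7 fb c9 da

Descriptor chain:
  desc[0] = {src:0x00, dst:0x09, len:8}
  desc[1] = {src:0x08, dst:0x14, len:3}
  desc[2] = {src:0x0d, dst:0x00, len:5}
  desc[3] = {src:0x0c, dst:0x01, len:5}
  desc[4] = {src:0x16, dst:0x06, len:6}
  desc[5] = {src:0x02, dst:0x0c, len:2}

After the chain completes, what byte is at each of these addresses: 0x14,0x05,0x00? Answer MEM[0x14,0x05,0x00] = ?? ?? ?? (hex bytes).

[0] 0x00->0x09 len=8 : 32 33 64 d2 a5 bd 8e d1
[1] 0x08->0x14 len=3 : 47 32 33
[2] 0x0d->0x00 len=5 : a5 bd 8e d1 4d
[3] 0x0c->0x01 len=5 : d2 a5 bd 8e d1
[4] 0x16->0x06 len=6 : 33 42 fd b7 fb c9
[5] 0x02->0x0c len=2 : a5 bd
query mem[0x14]=0x47, mem[0x05]=0xd1, mem[0x00]=0xa5

MEM[0x14,0x05,0x00] = 47 d1 a5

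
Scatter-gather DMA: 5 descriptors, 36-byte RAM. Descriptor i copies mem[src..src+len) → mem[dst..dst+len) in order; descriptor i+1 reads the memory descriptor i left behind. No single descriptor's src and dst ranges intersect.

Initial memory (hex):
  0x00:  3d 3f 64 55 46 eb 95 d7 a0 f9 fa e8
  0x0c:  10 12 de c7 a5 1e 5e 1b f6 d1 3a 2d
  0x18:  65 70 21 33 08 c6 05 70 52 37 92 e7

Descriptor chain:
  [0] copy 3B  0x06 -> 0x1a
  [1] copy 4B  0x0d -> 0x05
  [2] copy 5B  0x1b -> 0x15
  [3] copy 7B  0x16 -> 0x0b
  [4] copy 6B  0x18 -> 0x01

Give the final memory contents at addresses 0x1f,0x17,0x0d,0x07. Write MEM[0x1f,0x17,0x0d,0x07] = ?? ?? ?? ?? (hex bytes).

MEM[0x1f,0x17,0x0d,0x07] = 70 c6 05 c7

[0] 0x06->0x1a len=3 : 95 d7 a0
[1] 0x0d->0x05 len=4 : 12 de c7 a5
[2] 0x1b->0x15 len=5 : d7 a0 c6 05 70
[3] 0x16->0x0b len=7 : a0 c6 05 70 95 d7 a0
[4] 0x18->0x01 len=6 : 05 70 95 d7 a0 c6
query mem[0x1f]=0x70, mem[0x17]=0xc6, mem[0x0d]=0x05, mem[0x07]=0xc7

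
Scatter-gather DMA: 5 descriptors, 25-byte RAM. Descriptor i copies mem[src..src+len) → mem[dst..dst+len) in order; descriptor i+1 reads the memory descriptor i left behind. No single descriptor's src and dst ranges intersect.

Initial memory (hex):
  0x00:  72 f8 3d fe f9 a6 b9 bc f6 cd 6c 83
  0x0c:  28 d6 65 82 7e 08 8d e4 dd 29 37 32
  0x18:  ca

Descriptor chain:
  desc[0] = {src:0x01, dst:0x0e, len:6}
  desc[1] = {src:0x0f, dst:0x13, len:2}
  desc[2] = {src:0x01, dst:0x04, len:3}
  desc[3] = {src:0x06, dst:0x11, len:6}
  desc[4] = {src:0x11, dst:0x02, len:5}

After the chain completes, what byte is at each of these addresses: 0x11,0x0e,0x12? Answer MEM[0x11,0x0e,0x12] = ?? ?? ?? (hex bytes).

MEM[0x11,0x0e,0x12] = fe f8 bc

[0] 0x01->0x0e len=6 : f8 3d fe f9 a6 b9
[1] 0x0f->0x13 len=2 : 3d fe
[2] 0x01->0x04 len=3 : f8 3d fe
[3] 0x06->0x11 len=6 : fe bc f6 cd 6c 83
[4] 0x11->0x02 len=5 : fe bc f6 cd 6c
query mem[0x11]=0xfe, mem[0x0e]=0xf8, mem[0x12]=0xbc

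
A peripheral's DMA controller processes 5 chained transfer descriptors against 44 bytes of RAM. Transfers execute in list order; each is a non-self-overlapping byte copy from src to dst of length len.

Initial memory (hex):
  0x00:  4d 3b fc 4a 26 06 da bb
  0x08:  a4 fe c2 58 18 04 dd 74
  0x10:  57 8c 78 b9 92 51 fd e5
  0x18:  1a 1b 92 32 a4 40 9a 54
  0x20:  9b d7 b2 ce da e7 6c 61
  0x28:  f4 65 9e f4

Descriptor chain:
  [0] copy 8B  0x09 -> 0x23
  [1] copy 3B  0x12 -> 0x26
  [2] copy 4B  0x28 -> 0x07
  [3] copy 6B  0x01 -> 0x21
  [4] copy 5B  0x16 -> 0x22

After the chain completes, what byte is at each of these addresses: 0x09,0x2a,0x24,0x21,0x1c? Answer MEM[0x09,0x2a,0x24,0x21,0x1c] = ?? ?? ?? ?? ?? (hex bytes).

MEM[0x09,0x2a,0x24,0x21,0x1c] = 57 57 1a 3b a4

#0 dst[0x23+8] := {0xfe,0xc2,0x58,0x18,0x04,0xdd,0x74,0x57}
#1 dst[0x26+3] := {0x78,0xb9,0x92}
#2 dst[0x07+4] := {0x92,0x74,0x57,0xf4}
#3 dst[0x21+6] := {0x3b,0xfc,0x4a,0x26,0x06,0xda}
#4 dst[0x22+5] := {0xfd,0xe5,0x1a,0x1b,0x92}
query mem[0x09]=0x57, mem[0x2a]=0x57, mem[0x24]=0x1a, mem[0x21]=0x3b, mem[0x1c]=0xa4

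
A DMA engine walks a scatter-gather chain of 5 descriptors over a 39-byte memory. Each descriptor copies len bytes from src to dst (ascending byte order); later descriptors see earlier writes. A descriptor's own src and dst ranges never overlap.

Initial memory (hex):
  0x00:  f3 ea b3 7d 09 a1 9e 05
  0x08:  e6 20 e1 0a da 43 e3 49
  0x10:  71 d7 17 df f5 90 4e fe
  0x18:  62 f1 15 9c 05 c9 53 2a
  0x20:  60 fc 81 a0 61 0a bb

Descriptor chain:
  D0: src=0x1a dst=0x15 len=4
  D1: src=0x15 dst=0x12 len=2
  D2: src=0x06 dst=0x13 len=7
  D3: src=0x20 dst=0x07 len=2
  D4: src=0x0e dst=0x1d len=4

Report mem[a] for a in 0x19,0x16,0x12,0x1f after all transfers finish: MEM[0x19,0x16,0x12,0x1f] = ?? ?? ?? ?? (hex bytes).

MEM[0x19,0x16,0x12,0x1f] = da 20 15 71

  after D0: wrote 4B at 0x15 = 159c05c9
  after D1: wrote 2B at 0x12 = 159c
  after D2: wrote 7B at 0x13 = 9e05e620e10ada
  after D3: wrote 2B at 0x07 = 60fc
  after D4: wrote 4B at 0x1d = e34971d7
query mem[0x19]=0xda, mem[0x16]=0x20, mem[0x12]=0x15, mem[0x1f]=0x71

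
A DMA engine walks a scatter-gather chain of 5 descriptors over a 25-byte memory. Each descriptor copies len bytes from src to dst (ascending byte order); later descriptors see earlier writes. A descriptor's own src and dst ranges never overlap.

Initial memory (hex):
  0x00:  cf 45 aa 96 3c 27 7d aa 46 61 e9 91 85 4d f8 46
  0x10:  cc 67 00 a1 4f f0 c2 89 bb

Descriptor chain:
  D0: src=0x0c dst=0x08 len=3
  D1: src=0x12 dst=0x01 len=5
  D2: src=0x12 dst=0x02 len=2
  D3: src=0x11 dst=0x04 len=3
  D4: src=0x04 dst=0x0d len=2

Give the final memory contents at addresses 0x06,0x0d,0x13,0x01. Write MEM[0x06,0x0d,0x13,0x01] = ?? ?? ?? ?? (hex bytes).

MEM[0x06,0x0d,0x13,0x01] = a1 67 a1 00

  after D0: wrote 3B at 0x08 = 854df8
  after D1: wrote 5B at 0x01 = 00a14ff0c2
  after D2: wrote 2B at 0x02 = 00a1
  after D3: wrote 3B at 0x04 = 6700a1
  after D4: wrote 2B at 0x0d = 6700
query mem[0x06]=0xa1, mem[0x0d]=0x67, mem[0x13]=0xa1, mem[0x01]=0x00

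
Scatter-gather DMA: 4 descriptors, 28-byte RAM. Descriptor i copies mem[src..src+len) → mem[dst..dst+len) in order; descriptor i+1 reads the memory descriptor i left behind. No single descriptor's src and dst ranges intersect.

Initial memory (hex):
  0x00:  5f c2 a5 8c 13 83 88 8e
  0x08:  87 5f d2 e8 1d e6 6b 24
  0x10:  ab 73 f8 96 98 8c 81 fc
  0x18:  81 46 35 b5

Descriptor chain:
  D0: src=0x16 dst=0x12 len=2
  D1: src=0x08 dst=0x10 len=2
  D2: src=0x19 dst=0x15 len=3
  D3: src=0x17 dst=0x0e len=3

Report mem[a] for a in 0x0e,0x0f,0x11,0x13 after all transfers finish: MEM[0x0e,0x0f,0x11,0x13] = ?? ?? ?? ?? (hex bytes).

[0] 0x16->0x12 len=2 : 81 fc
[1] 0x08->0x10 len=2 : 87 5f
[2] 0x19->0x15 len=3 : 46 35 b5
[3] 0x17->0x0e len=3 : b5 81 46
query mem[0x0e]=0xb5, mem[0x0f]=0x81, mem[0x11]=0x5f, mem[0x13]=0xfc

MEM[0x0e,0x0f,0x11,0x13] = b5 81 5f fc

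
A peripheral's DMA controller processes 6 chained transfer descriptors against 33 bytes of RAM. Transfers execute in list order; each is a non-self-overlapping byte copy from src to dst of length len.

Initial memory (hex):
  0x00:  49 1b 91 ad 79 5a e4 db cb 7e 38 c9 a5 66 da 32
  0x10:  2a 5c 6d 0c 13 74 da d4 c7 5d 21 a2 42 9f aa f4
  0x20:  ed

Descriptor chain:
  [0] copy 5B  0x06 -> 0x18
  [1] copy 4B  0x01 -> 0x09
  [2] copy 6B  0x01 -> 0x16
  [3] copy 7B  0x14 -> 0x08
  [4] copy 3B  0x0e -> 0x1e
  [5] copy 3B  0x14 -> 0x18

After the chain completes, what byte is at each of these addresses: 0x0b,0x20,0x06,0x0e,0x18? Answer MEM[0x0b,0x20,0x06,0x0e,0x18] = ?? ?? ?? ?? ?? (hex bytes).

MEM[0x0b,0x20,0x06,0x0e,0x18] = 91 2a e4 5a 13

[0] 0x06->0x18 len=5 : e4 db cb 7e 38
[1] 0x01->0x09 len=4 : 1b 91 ad 79
[2] 0x01->0x16 len=6 : 1b 91 ad 79 5a e4
[3] 0x14->0x08 len=7 : 13 74 1b 91 ad 79 5a
[4] 0x0e->0x1e len=3 : 5a 32 2a
[5] 0x14->0x18 len=3 : 13 74 1b
query mem[0x0b]=0x91, mem[0x20]=0x2a, mem[0x06]=0xe4, mem[0x0e]=0x5a, mem[0x18]=0x13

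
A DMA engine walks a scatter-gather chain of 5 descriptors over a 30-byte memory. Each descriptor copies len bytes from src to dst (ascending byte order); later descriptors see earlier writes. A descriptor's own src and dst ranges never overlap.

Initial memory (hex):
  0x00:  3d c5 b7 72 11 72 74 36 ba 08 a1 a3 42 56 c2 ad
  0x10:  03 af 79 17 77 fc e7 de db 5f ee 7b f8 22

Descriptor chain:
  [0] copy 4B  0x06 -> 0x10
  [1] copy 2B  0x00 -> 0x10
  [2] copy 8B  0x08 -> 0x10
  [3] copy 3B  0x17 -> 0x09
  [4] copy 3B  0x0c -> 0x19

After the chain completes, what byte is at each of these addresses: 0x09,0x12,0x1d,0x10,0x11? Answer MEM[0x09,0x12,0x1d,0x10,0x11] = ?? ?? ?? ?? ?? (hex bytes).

[0] 0x06->0x10 len=4 : 74 36 ba 08
[1] 0x00->0x10 len=2 : 3d c5
[2] 0x08->0x10 len=8 : ba 08 a1 a3 42 56 c2 ad
[3] 0x17->0x09 len=3 : ad db 5f
[4] 0x0c->0x19 len=3 : 42 56 c2
query mem[0x09]=0xad, mem[0x12]=0xa1, mem[0x1d]=0x22, mem[0x10]=0xba, mem[0x11]=0x08

MEM[0x09,0x12,0x1d,0x10,0x11] = ad a1 22 ba 08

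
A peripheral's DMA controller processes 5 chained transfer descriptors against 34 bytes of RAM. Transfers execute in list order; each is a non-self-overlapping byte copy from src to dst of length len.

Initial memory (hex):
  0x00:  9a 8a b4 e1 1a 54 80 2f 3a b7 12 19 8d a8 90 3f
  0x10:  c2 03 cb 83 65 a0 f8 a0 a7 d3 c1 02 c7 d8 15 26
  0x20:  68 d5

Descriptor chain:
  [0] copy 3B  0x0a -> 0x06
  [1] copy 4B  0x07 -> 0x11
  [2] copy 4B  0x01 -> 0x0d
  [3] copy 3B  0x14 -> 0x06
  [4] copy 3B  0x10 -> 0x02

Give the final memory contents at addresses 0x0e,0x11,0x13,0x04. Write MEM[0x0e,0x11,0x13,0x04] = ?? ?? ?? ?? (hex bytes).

MEM[0x0e,0x11,0x13,0x04] = b4 19 b7 8d

  after D0: wrote 3B at 0x06 = 12198d
  after D1: wrote 4B at 0x11 = 198db712
  after D2: wrote 4B at 0x0d = 8ab4e11a
  after D3: wrote 3B at 0x06 = 12a0f8
  after D4: wrote 3B at 0x02 = 1a198d
query mem[0x0e]=0xb4, mem[0x11]=0x19, mem[0x13]=0xb7, mem[0x04]=0x8d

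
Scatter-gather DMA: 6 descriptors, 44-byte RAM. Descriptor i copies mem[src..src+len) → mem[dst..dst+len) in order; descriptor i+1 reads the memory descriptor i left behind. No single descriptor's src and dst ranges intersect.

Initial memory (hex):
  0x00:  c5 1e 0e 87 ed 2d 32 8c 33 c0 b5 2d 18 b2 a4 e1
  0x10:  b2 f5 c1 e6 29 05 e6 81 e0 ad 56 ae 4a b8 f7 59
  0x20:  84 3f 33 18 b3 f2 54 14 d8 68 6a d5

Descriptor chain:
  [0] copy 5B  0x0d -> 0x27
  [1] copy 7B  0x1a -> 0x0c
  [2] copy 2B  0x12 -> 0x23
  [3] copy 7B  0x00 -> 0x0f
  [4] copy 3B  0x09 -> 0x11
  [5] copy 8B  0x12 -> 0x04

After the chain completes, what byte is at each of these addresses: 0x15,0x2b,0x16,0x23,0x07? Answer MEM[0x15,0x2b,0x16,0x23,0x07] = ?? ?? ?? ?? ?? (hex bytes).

MEM[0x15,0x2b,0x16,0x23,0x07] = 32 f5 e6 84 32

[0] 0x0d->0x27 len=5 : b2 a4 e1 b2 f5
[1] 0x1a->0x0c len=7 : 56 ae 4a b8 f7 59 84
[2] 0x12->0x23 len=2 : 84 e6
[3] 0x00->0x0f len=7 : c5 1e 0e 87 ed 2d 32
[4] 0x09->0x11 len=3 : c0 b5 2d
[5] 0x12->0x04 len=8 : b5 2d 2d 32 e6 81 e0 ad
query mem[0x15]=0x32, mem[0x2b]=0xf5, mem[0x16]=0xe6, mem[0x23]=0x84, mem[0x07]=0x32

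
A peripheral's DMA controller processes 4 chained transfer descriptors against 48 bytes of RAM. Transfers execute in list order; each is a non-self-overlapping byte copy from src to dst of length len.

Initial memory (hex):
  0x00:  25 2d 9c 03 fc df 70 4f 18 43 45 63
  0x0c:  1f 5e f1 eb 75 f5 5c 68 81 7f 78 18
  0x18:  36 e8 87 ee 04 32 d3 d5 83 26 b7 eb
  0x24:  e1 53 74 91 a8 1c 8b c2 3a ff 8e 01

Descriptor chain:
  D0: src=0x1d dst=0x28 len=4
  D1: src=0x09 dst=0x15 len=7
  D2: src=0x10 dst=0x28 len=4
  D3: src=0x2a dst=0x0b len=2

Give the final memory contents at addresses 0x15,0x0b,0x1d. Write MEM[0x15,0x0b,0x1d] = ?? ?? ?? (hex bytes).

MEM[0x15,0x0b,0x1d] = 43 5c 32

  after D0: wrote 4B at 0x28 = 32d3d583
  after D1: wrote 7B at 0x15 = 4345631f5ef1eb
  after D2: wrote 4B at 0x28 = 75f55c68
  after D3: wrote 2B at 0x0b = 5c68
query mem[0x15]=0x43, mem[0x0b]=0x5c, mem[0x1d]=0x32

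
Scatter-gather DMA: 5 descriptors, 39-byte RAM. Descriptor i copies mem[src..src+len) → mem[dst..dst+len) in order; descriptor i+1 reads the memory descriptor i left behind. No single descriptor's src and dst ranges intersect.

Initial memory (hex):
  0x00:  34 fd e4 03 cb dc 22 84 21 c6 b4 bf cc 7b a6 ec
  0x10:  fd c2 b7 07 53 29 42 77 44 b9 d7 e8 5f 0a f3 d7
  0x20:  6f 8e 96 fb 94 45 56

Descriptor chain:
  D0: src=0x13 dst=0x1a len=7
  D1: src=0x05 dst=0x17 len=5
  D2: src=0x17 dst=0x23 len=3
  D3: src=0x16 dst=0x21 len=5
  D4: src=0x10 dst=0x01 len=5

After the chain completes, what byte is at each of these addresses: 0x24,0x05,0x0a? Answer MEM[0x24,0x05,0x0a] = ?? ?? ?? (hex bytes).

  after D0: wrote 7B at 0x1a = 075329427744b9
  after D1: wrote 5B at 0x17 = dc228421c6
  after D2: wrote 3B at 0x23 = dc2284
  after D3: wrote 5B at 0x21 = 42dc228421
  after D4: wrote 5B at 0x01 = fdc2b70753
query mem[0x24]=0x84, mem[0x05]=0x53, mem[0x0a]=0xb4

MEM[0x24,0x05,0x0a] = 84 53 b4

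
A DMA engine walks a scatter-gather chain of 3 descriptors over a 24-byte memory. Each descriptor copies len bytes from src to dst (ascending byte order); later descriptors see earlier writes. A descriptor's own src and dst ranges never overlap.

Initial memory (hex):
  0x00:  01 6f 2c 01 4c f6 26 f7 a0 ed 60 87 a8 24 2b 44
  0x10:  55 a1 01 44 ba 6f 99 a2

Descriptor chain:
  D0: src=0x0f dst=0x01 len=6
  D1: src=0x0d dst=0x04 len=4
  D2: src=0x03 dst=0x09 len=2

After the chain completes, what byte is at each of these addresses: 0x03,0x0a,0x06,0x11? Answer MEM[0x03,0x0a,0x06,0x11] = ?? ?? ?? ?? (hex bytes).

  after D0: wrote 6B at 0x01 = 4455a10144ba
  after D1: wrote 4B at 0x04 = 242b4455
  after D2: wrote 2B at 0x09 = a124
query mem[0x03]=0xa1, mem[0x0a]=0x24, mem[0x06]=0x44, mem[0x11]=0xa1

MEM[0x03,0x0a,0x06,0x11] = a1 24 44 a1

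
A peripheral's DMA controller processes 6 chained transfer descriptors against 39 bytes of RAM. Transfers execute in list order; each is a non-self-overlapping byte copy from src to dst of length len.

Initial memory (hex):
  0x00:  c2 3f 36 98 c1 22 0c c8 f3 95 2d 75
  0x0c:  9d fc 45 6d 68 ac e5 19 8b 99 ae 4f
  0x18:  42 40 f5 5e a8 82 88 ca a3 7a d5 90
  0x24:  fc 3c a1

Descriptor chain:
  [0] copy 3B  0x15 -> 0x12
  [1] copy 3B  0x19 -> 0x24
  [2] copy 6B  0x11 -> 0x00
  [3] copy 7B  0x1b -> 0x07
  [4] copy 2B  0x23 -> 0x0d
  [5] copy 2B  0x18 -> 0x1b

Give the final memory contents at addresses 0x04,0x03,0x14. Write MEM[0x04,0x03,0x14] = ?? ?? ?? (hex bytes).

D0: mem[0x12..0x14] <- [99 ae 4f]
D1: mem[0x24..0x26] <- [40 f5 5e]
D2: mem[0x00..0x05] <- [ac 99 ae 4f 99 ae]
D3: mem[0x07..0x0d] <- [5e a8 82 88 ca a3 7a]
D4: mem[0x0d..0x0e] <- [90 40]
D5: mem[0x1b..0x1c] <- [42 40]
query mem[0x04]=0x99, mem[0x03]=0x4f, mem[0x14]=0x4f

MEM[0x04,0x03,0x14] = 99 4f 4f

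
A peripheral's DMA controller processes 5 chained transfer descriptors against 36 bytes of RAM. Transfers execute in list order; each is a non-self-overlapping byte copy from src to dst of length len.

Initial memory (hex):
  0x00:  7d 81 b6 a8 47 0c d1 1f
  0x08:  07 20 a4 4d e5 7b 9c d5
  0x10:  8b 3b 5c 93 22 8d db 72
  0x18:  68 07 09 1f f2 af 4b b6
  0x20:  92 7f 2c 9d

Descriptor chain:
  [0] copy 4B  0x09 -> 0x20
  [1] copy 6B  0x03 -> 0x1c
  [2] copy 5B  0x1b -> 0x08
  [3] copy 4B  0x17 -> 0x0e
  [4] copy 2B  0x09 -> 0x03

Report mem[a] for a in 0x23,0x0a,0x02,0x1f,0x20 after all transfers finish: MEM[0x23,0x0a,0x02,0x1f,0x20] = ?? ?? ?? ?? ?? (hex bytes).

  after D0: wrote 4B at 0x20 = 20a44de5
  after D1: wrote 6B at 0x1c = a8470cd11f07
  after D2: wrote 5B at 0x08 = 1fa8470cd1
  after D3: wrote 4B at 0x0e = 72680709
  after D4: wrote 2B at 0x03 = a847
query mem[0x23]=0xe5, mem[0x0a]=0x47, mem[0x02]=0xb6, mem[0x1f]=0xd1, mem[0x20]=0x1f

MEM[0x23,0x0a,0x02,0x1f,0x20] = e5 47 b6 d1 1f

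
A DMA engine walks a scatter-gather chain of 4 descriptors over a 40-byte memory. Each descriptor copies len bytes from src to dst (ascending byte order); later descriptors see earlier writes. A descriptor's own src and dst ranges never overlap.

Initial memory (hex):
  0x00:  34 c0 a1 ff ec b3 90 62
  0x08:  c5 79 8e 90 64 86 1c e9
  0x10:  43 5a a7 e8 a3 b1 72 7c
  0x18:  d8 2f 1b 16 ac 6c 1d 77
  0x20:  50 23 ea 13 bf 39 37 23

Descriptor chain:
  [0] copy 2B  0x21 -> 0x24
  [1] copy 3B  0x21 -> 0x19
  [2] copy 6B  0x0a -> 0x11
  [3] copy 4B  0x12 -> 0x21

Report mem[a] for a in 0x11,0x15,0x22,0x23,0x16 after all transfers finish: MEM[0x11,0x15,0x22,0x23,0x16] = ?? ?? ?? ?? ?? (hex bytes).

D0: mem[0x24..0x25] <- [23 ea]
D1: mem[0x19..0x1b] <- [23 ea 13]
D2: mem[0x11..0x16] <- [8e 90 64 86 1c e9]
D3: mem[0x21..0x24] <- [90 64 86 1c]
query mem[0x11]=0x8e, mem[0x15]=0x1c, mem[0x22]=0x64, mem[0x23]=0x86, mem[0x16]=0xe9

MEM[0x11,0x15,0x22,0x23,0x16] = 8e 1c 64 86 e9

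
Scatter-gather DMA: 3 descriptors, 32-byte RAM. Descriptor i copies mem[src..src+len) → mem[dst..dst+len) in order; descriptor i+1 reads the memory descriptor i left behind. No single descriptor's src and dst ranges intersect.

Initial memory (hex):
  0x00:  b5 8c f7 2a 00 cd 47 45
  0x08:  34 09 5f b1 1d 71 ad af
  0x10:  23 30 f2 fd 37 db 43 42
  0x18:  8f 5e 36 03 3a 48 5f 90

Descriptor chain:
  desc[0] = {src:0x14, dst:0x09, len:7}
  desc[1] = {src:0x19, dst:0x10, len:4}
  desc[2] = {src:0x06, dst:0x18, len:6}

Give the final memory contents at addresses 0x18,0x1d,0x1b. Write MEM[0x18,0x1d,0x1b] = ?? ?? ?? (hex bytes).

MEM[0x18,0x1d,0x1b] = 47 43 37

#0 dst[0x09+7] := {0x37,0xdb,0x43,0x42,0x8f,0x5e,0x36}
#1 dst[0x10+4] := {0x5e,0x36,0x03,0x3a}
#2 dst[0x18+6] := {0x47,0x45,0x34,0x37,0xdb,0x43}
query mem[0x18]=0x47, mem[0x1d]=0x43, mem[0x1b]=0x37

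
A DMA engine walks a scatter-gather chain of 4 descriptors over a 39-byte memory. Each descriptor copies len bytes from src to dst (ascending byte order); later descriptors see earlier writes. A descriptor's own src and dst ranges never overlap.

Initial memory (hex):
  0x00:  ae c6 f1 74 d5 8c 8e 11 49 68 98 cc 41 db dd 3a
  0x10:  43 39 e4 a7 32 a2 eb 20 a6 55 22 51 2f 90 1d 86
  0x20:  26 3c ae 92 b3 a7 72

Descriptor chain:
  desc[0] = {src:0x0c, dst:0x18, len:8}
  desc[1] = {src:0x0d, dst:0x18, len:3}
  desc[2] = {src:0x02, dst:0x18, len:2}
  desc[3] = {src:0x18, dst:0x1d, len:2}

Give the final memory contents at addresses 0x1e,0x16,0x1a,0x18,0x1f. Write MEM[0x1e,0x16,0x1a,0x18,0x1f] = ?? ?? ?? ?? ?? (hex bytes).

MEM[0x1e,0x16,0x1a,0x18,0x1f] = 74 eb 3a f1 a7

#0 dst[0x18+8] := {0x41,0xdb,0xdd,0x3a,0x43,0x39,0xe4,0xa7}
#1 dst[0x18+3] := {0xdb,0xdd,0x3a}
#2 dst[0x18+2] := {0xf1,0x74}
#3 dst[0x1d+2] := {0xf1,0x74}
query mem[0x1e]=0x74, mem[0x16]=0xeb, mem[0x1a]=0x3a, mem[0x18]=0xf1, mem[0x1f]=0xa7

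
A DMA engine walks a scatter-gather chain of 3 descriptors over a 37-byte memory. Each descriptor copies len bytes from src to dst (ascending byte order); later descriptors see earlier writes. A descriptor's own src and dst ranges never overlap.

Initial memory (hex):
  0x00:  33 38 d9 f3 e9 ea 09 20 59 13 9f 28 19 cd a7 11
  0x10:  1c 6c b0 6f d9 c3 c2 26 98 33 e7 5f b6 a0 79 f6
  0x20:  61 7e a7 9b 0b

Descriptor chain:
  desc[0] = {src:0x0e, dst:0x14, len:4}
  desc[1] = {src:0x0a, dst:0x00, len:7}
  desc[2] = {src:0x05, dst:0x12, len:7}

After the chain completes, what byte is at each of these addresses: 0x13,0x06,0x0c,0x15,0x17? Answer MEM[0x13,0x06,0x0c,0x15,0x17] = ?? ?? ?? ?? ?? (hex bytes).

MEM[0x13,0x06,0x0c,0x15,0x17] = 1c 1c 19 59 9f

[0] 0x0e->0x14 len=4 : a7 11 1c 6c
[1] 0x0a->0x00 len=7 : 9f 28 19 cd a7 11 1c
[2] 0x05->0x12 len=7 : 11 1c 20 59 13 9f 28
query mem[0x13]=0x1c, mem[0x06]=0x1c, mem[0x0c]=0x19, mem[0x15]=0x59, mem[0x17]=0x9f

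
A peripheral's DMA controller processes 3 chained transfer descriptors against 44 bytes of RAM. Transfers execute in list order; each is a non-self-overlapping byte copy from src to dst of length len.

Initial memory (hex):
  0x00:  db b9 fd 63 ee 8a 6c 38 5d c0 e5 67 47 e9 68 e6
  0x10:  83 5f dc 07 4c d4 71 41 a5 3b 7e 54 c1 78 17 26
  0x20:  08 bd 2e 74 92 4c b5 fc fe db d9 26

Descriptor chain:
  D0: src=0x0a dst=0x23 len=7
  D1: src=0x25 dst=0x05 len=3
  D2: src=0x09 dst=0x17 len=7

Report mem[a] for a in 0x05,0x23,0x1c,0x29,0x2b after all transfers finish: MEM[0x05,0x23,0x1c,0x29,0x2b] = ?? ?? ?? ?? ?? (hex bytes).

MEM[0x05,0x23,0x1c,0x29,0x2b] = 47 e5 68 83 26

#0 dst[0x23+7] := {0xe5,0x67,0x47,0xe9,0x68,0xe6,0x83}
#1 dst[0x05+3] := {0x47,0xe9,0x68}
#2 dst[0x17+7] := {0xc0,0xe5,0x67,0x47,0xe9,0x68,0xe6}
query mem[0x05]=0x47, mem[0x23]=0xe5, mem[0x1c]=0x68, mem[0x29]=0x83, mem[0x2b]=0x26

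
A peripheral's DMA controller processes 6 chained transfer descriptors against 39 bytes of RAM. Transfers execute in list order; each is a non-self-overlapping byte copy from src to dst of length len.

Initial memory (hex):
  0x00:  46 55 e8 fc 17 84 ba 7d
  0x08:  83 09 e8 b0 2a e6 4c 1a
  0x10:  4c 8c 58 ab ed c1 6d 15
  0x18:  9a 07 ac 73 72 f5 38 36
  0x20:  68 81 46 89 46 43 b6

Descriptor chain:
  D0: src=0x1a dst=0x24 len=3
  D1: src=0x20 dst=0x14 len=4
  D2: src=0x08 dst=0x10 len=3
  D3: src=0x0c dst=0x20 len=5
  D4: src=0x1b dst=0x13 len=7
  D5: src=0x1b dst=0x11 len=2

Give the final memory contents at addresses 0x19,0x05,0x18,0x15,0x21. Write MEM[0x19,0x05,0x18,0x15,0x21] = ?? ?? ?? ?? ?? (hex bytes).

#0 dst[0x24+3] := {0xac,0x73,0x72}
#1 dst[0x14+4] := {0x68,0x81,0x46,0x89}
#2 dst[0x10+3] := {0x83,0x09,0xe8}
#3 dst[0x20+5] := {0x2a,0xe6,0x4c,0x1a,0x83}
#4 dst[0x13+7] := {0x73,0x72,0xf5,0x38,0x36,0x2a,0xe6}
#5 dst[0x11+2] := {0x73,0x72}
query mem[0x19]=0xe6, mem[0x05]=0x84, mem[0x18]=0x2a, mem[0x15]=0xf5, mem[0x21]=0xe6

MEM[0x19,0x05,0x18,0x15,0x21] = e6 84 2a f5 e6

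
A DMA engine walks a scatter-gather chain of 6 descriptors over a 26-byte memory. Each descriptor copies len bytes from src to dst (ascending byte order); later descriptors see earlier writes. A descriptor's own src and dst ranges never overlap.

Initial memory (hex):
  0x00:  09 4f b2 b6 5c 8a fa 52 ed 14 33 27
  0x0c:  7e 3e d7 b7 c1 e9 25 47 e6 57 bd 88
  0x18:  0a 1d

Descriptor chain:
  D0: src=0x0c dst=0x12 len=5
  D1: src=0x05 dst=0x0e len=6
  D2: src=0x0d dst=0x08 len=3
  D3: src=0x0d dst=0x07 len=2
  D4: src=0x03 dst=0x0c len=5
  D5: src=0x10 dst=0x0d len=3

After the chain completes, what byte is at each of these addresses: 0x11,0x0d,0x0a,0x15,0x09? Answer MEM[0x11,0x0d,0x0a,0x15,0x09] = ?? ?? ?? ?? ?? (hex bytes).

[0] 0x0c->0x12 len=5 : 7e 3e d7 b7 c1
[1] 0x05->0x0e len=6 : 8a fa 52 ed 14 33
[2] 0x0d->0x08 len=3 : 3e 8a fa
[3] 0x0d->0x07 len=2 : 3e 8a
[4] 0x03->0x0c len=5 : b6 5c 8a fa 3e
[5] 0x10->0x0d len=3 : 3e ed 14
query mem[0x11]=0xed, mem[0x0d]=0x3e, mem[0x0a]=0xfa, mem[0x15]=0xb7, mem[0x09]=0x8a

MEM[0x11,0x0d,0x0a,0x15,0x09] = ed 3e fa b7 8a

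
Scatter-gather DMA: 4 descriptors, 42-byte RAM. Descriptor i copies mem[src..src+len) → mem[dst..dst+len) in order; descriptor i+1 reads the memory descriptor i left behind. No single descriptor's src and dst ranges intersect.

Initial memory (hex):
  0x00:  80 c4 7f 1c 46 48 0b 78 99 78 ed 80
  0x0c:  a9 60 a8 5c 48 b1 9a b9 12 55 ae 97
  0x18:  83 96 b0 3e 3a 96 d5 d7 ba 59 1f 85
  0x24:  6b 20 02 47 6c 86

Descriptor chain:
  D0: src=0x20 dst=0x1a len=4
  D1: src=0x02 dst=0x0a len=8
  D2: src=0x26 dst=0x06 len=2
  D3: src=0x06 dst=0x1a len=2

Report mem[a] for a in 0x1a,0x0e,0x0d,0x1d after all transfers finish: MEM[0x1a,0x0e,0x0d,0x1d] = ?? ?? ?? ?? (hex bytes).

MEM[0x1a,0x0e,0x0d,0x1d] = 02 0b 48 85

D0: mem[0x1a..0x1d] <- [ba 59 1f 85]
D1: mem[0x0a..0x11] <- [7f 1c 46 48 0b 78 99 78]
D2: mem[0x06..0x07] <- [02 47]
D3: mem[0x1a..0x1b] <- [02 47]
query mem[0x1a]=0x02, mem[0x0e]=0x0b, mem[0x0d]=0x48, mem[0x1d]=0x85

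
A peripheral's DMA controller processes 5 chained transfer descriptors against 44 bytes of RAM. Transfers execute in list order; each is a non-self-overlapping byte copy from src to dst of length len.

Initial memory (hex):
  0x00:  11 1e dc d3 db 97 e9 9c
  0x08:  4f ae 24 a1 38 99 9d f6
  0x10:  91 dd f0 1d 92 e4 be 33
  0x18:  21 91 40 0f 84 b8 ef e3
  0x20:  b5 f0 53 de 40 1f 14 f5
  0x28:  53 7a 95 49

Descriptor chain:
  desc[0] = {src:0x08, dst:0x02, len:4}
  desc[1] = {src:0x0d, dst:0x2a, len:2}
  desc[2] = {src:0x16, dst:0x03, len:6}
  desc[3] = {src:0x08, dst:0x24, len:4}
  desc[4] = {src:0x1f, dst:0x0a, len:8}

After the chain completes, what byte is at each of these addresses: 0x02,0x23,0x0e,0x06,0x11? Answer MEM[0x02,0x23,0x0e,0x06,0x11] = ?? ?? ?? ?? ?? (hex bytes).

MEM[0x02,0x23,0x0e,0x06,0x11] = 4f de de 91 24

#0 dst[0x02+4] := {0x4f,0xae,0x24,0xa1}
#1 dst[0x2a+2] := {0x99,0x9d}
#2 dst[0x03+6] := {0xbe,0x33,0x21,0x91,0x40,0x0f}
#3 dst[0x24+4] := {0x0f,0xae,0x24,0xa1}
#4 dst[0x0a+8] := {0xe3,0xb5,0xf0,0x53,0xde,0x0f,0xae,0x24}
query mem[0x02]=0x4f, mem[0x23]=0xde, mem[0x0e]=0xde, mem[0x06]=0x91, mem[0x11]=0x24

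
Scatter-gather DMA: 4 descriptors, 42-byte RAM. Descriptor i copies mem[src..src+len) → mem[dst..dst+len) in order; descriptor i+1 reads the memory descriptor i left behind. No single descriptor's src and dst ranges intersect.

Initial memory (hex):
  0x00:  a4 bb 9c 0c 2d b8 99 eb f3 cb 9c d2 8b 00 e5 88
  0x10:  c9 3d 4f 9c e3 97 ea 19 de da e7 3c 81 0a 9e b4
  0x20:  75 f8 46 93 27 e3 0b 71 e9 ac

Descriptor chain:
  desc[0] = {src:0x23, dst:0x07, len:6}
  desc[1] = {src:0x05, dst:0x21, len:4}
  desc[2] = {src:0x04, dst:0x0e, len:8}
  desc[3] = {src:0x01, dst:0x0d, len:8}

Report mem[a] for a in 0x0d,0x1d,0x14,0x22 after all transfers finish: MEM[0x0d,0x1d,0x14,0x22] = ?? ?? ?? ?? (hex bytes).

#0 dst[0x07+6] := {0x93,0x27,0xe3,0x0b,0x71,0xe9}
#1 dst[0x21+4] := {0xb8,0x99,0x93,0x27}
#2 dst[0x0e+8] := {0x2d,0xb8,0x99,0x93,0x27,0xe3,0x0b,0x71}
#3 dst[0x0d+8] := {0xbb,0x9c,0x0c,0x2d,0xb8,0x99,0x93,0x27}
query mem[0x0d]=0xbb, mem[0x1d]=0x0a, mem[0x14]=0x27, mem[0x22]=0x99

MEM[0x0d,0x1d,0x14,0x22] = bb 0a 27 99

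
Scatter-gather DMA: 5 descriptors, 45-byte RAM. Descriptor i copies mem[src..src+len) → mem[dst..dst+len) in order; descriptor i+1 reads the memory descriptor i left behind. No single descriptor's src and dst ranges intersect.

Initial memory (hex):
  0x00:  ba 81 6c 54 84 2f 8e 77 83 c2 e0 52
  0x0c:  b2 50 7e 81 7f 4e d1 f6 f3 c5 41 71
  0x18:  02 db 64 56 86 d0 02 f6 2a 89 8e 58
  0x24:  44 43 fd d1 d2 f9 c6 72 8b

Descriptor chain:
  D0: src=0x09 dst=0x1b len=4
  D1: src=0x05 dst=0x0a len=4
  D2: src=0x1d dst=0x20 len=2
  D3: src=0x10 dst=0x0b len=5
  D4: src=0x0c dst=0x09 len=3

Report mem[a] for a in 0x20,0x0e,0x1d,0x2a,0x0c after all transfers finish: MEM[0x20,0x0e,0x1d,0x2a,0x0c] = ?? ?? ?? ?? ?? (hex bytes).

MEM[0x20,0x0e,0x1d,0x2a,0x0c] = 52 f6 52 c6 4e

  after D0: wrote 4B at 0x1b = c2e052b2
  after D1: wrote 4B at 0x0a = 2f8e7783
  after D2: wrote 2B at 0x20 = 52b2
  after D3: wrote 5B at 0x0b = 7f4ed1f6f3
  after D4: wrote 3B at 0x09 = 4ed1f6
query mem[0x20]=0x52, mem[0x0e]=0xf6, mem[0x1d]=0x52, mem[0x2a]=0xc6, mem[0x0c]=0x4e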